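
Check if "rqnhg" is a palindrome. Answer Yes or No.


Input string: 'rqnhg'
Reversed: 'ghnqr'
Compare pairs: s[0]='r' vs s[4]='g' (mismatch), s[1]='q' vs s[3]='h' (mismatch)
Palindrome: No


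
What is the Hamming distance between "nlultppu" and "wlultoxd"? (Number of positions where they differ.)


String 1: 'nlultppu'
String 2: 'wlultoxd'
Compare each position: pos 0: 'n'!='w', pos 1: 'l'=='l', pos 2: 'u'=='u', pos 3: 'l'=='l', pos 4: 't'=='t', pos 5: 'p'!='o', pos 6: 'p'!='x', pos 7: 'u'!='d'
Differing positions: 4
Hamming distance: 4


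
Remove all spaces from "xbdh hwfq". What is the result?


Input string: 'xbdh hwfq'
Operation: remove all spaces
Words: 'xbdh', 'hwfq'
Join without spaces: xbdhhwfq


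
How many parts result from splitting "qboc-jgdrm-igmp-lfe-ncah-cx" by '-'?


Input string: 'qboc-jgdrm-igmp-lfe-ncah-cx'
Delimiter: '-'
Split result: 'qboc', 'jgdrm', 'igmp', 'lfe', 'ncah', 'cx'
Number of parts: 6


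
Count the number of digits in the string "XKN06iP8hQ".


Input string: 'XKN06iP8hQ'
Operation: count digit characters (0-9)
Scan: 'X', 'K', 'N', '0'(digit), '6'(digit), 'i', 'P', '8'(digit), 'h', 'Q'
Digits found: 3
Result: 3


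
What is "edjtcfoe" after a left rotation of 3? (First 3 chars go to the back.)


Input: 'edjtcfoe', shift = 3
Operation: split at index 3 and swap parts
Front part s[0:3] = 'edj'
Back part s[3:] = 'tcfoe'
Rotated = back + front = 'tcfoe' + 'edj'
Result: tcfoeedj


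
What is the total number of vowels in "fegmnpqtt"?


Input string: 'fegmnpqtt'
Operation: count vowels (a, e, i, o, u)
Scan: s[0]='f', s[1]='e' (vowel), s[2]='g', s[3]='m', s[4]='n', s[5]='p', s[6]='q', s[7]='t', s[8]='t'
Vowels found: 1
Result: 1


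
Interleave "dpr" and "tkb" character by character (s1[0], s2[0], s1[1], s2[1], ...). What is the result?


String 1: 'dpr'
String 2: 'tkb'
Operation: alternate characters
Pairs: 'd'+'t', 'p'+'k', 'r'+'b'
Result: dtpkrb


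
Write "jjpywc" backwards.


Input string: 'jjpywc'
Operation: reverse character order
Original order: 'j' -> 'j' -> 'p' -> 'y' -> 'w' -> 'c'
Reversed order: 'c' -> 'w' -> 'y' -> 'p' -> 'j' -> 'j'
Result: cwypjj


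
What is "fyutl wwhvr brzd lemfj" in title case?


Input string: 'fyutl wwhvr brzd lemfj'
Operation: capitalize first letter of each word
Word transformations: 'fyutl'->'Fyutl', 'wwhvr'->'Wwhvr', 'brzd'->'Brzd', 'lemfj'->'Lemfj'
Result: Fyutl Wwhvr Brzd Lemfj


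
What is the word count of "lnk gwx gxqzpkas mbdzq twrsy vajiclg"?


Input string: 'lnk gwx gxqzpkas mbdzq twrsy vajiclg'
Operation: split by spaces
Words found: 'lnk', 'gwx', 'gxqzpkas', 'mbdzq', 'twrsy', 'vajiclg'
Word count: 6


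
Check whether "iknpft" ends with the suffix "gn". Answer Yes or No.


Input string: 'iknpft'
Suffix to check: 'gn'
Last 2 characters of input: 'ft'
Match: False
Result: No


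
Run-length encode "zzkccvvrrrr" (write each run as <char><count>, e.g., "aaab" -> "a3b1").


Input: 'zzkccvvrrrr'
Operation: identify consecutive runs
Runs: 'zz' -> z2, 'k' -> k1, 'cc' -> c2, 'vv' -> v2, 'rrrr' -> r4
Encoded: z2k1c2v2r4


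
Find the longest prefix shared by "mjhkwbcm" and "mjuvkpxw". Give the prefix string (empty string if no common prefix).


String 1: 'mjhkwbcm'
String 2: 'mjuvkpxw'
Compare position by position:
pos 0: 'm' vs 'm' match
pos 1: 'j' vs 'j' match
pos 2: 'h' vs 'u' differ -> stop
Longest common prefix: "mj" (length 2)


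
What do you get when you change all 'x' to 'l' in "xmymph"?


Input string: 'xmymph'
Operation: replace 'x' with 'l'
Positions of 'x': 0
After replacement: lmymph


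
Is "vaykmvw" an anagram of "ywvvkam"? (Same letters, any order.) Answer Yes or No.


String 1: 'ywvvkam' -> sorted: 'akmvvwy'
String 2: 'vaykmvw' -> sorted: 'akmvvwy'
Compare sorted forms: 'akmvvwy' == 'akmvvwy'
Anagram: Yes


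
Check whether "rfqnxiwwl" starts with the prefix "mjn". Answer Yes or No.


Input string: 'rfqnxiwwl'
Prefix to check: 'mjn'
First 3 characters of input: 'rfq'
Match: False
Result: No


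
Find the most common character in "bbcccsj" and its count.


Input: 'bbcccsj'
Operation: tally each character
Counts: 'b':2, 'c':3, 'j':1, 's':1
Maximum: 'c' appears 3 times


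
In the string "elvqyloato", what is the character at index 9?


Input string: 'elvqyloato'
Operation: get character at index 9
Index mapping: s[0]='e', s[1]='l', s[2]='v', s[3]='q', s[4]='y', s[5]='l', s[6]='o', s[7]='a', s[8]='t', s[9]='o'
Result: 'o'


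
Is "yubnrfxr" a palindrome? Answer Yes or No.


Input string: 'yubnrfxr'
Reversed: 'rxfrnbuy'
Compare pairs: s[0]='y' vs s[7]='r' (mismatch), s[1]='u' vs s[6]='x' (mismatch), s[2]='b' vs s[5]='f' (mismatch), s[3]='n' vs s[4]='r' (mismatch)
Palindrome: No


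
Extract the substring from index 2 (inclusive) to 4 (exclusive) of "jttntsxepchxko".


Input string: 'jttntsxepchxko'
Operation: slice [2:4]
Extract characters: s[2]='t', s[3]='n'
Result: tn


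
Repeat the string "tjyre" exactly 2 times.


Input string: 'tjyre'
Operation: repeat 2 times
Concatenation: 'tjyre' + 'tjyre'
Result: tjyretjyre


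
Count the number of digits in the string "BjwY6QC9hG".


Input string: 'BjwY6QC9hG'
Operation: count digit characters (0-9)
Scan: 'B', 'j', 'w', 'Y', '6'(digit), 'Q', 'C', '9'(digit), 'h', 'G'
Digits found: 2
Result: 2


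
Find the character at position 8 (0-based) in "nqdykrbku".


Input string: 'nqdykrbku'
Operation: get character at index 8
Index mapping: s[0]='n', s[1]='q', s[2]='d', s[3]='y', s[4]='k', s[5]='r', s[6]='b', s[7]='k', s[8]='u'
Result: 'u'


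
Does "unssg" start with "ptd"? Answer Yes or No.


Input string: 'unssg'
Prefix to check: 'ptd'
First 3 characters of input: 'uns'
Match: False
Result: No


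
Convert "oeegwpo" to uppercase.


Input string: 'oeegwpo'
Operation: convert each letter to uppercase
Mapping: 'o'->'O', 'e'->'E', 'e'->'E', 'g'->'G', 'w'->'W', 'p'->'P', 'o'->'O'
Result: OEEGWPO


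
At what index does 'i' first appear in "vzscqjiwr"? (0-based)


Input string: 'vzscqjiwr'
Target: 'i'
Scanning left to right: s[0]='v', s[1]='z', s[2]='s', s[3]='c', s[4]='q', s[5]='j', s[6]='i'
First match at index: 6


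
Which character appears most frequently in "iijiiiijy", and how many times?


Input: 'iijiiiijy'
Operation: tally each character
Counts: 'i':6, 'j':2, 'y':1
Maximum: 'i' appears 6 times


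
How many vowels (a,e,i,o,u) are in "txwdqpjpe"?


Input string: 'txwdqpjpe'
Operation: count vowels (a, e, i, o, u)
Scan: s[0]='t', s[1]='x', s[2]='w', s[3]='d', s[4]='q', s[5]='p', s[6]='j', s[7]='p', s[8]='e' (vowel)
Vowels found: 1
Result: 1


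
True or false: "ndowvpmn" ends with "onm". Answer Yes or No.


Input string: 'ndowvpmn'
Suffix to check: 'onm'
Last 3 characters of input: 'pmn'
Match: False
Result: No


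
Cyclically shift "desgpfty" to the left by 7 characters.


Input: 'desgpfty', shift = 7
Operation: split at index 7 and swap parts
Front part s[0:7] = 'desgpft'
Back part s[7:] = 'y'
Rotated = back + front = 'y' + 'desgpft'
Result: ydesgpft


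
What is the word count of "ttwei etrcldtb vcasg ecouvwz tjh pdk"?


Input string: 'ttwei etrcldtb vcasg ecouvwz tjh pdk'
Operation: split by spaces
Words found: 'ttwei', 'etrcldtb', 'vcasg', 'ecouvwz', 'tjh', 'pdk'
Word count: 6


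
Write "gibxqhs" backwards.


Input string: 'gibxqhs'
Operation: reverse character order
Original order: 'g' -> 'i' -> 'b' -> 'x' -> 'q' -> 'h' -> 's'
Reversed order: 's' -> 'h' -> 'q' -> 'x' -> 'b' -> 'i' -> 'g'
Result: shqxbig


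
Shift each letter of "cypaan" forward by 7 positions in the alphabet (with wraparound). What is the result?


Input: 'cypaan', shift = 7
Operation: for each letter, (position + 7) mod 26
Mapping: 'c'(2+7=9)->'j', 'y'(24+7=31, 31 mod 26=5)->'f', 'p'(15+7=22)->'w', 'a'(0+7=7)->'h', 'a'(0+7=7)->'h', 'n'(13+7=20)->'u'
Result: jfwhhu


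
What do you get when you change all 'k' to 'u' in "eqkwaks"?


Input string: 'eqkwaks'
Operation: replace 'k' with 'u'
Positions of 'k': 2, 5
After replacement: equwaus


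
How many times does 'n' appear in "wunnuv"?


Input string: 'wunnuv'
Target character: 'n'
Scan each position: s[2]='n', s[3]='n'
Matches found at indices: 2, 3
Total: 2


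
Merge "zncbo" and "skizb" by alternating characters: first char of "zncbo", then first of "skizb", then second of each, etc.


String 1: 'zncbo'
String 2: 'skizb'
Operation: alternate characters
Pairs: 'z'+'s', 'n'+'k', 'c'+'i', 'b'+'z', 'o'+'b'
Result: zsnkcibzob


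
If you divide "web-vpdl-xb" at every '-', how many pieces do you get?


Input string: 'web-vpdl-xb'
Delimiter: '-'
Split result: 'web', 'vpdl', 'xb'
Number of parts: 3


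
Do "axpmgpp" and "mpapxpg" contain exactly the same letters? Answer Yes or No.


String 1: 'axpmgpp' -> sorted: 'agmpppx'
String 2: 'mpapxpg' -> sorted: 'agmpppx'
Compare sorted forms: 'agmpppx' == 'agmpppx'
Anagram: Yes


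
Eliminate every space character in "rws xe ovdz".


Input string: 'rws xe ovdz'
Operation: remove all spaces
Words: 'rws', 'xe', 'ovdz'
Join without spaces: rwsxeovdz


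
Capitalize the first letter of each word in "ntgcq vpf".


Input string: 'ntgcq vpf'
Operation: capitalize first letter of each word
Word transformations: 'ntgcq'->'Ntgcq', 'vpf'->'Vpf'
Result: Ntgcq Vpf


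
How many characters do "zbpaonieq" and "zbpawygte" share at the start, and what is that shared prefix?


String 1: 'zbpaonieq'
String 2: 'zbpawygte'
Compare position by position:
pos 0: 'z' vs 'z' match
pos 1: 'b' vs 'b' match
pos 2: 'p' vs 'p' match
pos 3: 'a' vs 'a' match
pos 4: 'o' vs 'w' differ -> stop
Longest common prefix: "zbpa" (length 4)


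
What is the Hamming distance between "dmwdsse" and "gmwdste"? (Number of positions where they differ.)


String 1: 'dmwdsse'
String 2: 'gmwdste'
Compare each position: pos 0: 'd'!='g', pos 1: 'm'=='m', pos 2: 'w'=='w', pos 3: 'd'=='d', pos 4: 's'=='s', pos 5: 's'!='t', pos 6: 'e'=='e'
Differing positions: 2
Hamming distance: 2


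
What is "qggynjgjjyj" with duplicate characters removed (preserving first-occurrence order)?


Input: 'qggynjgjjyj'
Operation: keep first occurrence of each character
Scan: s[0]='q' new -> keep; s[1]='g' new -> keep; s[2]='g' seen -> skip; s[3]='y' new -> keep; s[4]='n' new -> keep; s[5]='j' new -> keep; s[6]='g' seen -> skip; s[7]='j' seen -> skip; s[8]='j' seen -> skip; s[9]='y' seen -> skip; s[10]='j' seen -> skip
Result: qgynj


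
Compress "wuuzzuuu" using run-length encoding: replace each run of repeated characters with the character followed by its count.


Input: 'wuuzzuuu'
Operation: identify consecutive runs
Runs: 'w' -> w1, 'uu' -> u2, 'zz' -> z2, 'uuu' -> u3
Encoded: w1u2z2u3


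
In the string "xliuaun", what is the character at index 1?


Input string: 'xliuaun'
Operation: get character at index 1
Index mapping: s[0]='x', s[1]='l'
Result: 'l'


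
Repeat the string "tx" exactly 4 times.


Input string: 'tx'
Operation: repeat 4 times
Concatenation: 'tx' + 'tx' + 'tx' + 'tx'
Result: txtxtxtx


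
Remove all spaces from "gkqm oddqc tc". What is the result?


Input string: 'gkqm oddqc tc'
Operation: remove all spaces
Words: 'gkqm', 'oddqc', 'tc'
Join without spaces: gkqmoddqctc


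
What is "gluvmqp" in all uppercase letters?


Input string: 'gluvmqp'
Operation: convert each letter to uppercase
Mapping: 'g'->'G', 'l'->'L', 'u'->'U', 'v'->'V', 'm'->'M', 'q'->'Q', 'p'->'P'
Result: GLUVMQP


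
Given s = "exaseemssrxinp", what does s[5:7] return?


Input string: 'exaseemssrxinp'
Operation: slice [5:7]
Extract characters: s[5]='e', s[6]='m'
Result: em


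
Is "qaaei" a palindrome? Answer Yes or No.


Input string: 'qaaei'
Reversed: 'ieaaq'
Compare pairs: s[0]='q' vs s[4]='i' (mismatch), s[1]='a' vs s[3]='e' (mismatch)
Palindrome: No


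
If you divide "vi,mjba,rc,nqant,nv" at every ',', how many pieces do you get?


Input string: 'vi,mjba,rc,nqant,nv'
Delimiter: ','
Split result: 'vi', 'mjba', 'rc', 'nqant', 'nv'
Number of parts: 5


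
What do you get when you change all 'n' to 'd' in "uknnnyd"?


Input string: 'uknnnyd'
Operation: replace 'n' with 'd'
Positions of 'n': 2, 3, 4
After replacement: ukdddyd


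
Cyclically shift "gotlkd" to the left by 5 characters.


Input: 'gotlkd', shift = 5
Operation: split at index 5 and swap parts
Front part s[0:5] = 'gotlk'
Back part s[5:] = 'd'
Rotated = back + front = 'd' + 'gotlk'
Result: dgotlk


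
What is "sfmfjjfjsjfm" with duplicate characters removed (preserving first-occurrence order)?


Input: 'sfmfjjfjsjfm'
Operation: keep first occurrence of each character
Scan: s[0]='s' new -> keep; s[1]='f' new -> keep; s[2]='m' new -> keep; s[3]='f' seen -> skip; s[4]='j' new -> keep; s[5]='j' seen -> skip; s[6]='f' seen -> skip; s[7]='j' seen -> skip; s[8]='s' seen -> skip; s[9]='j' seen -> skip; s[10]='f' seen -> skip; s[11]='m' seen -> skip
Result: sfmj


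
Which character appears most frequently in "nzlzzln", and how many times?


Input: 'nzlzzln'
Operation: tally each character
Counts: 'l':2, 'n':2, 'z':3
Maximum: 'z' appears 3 times


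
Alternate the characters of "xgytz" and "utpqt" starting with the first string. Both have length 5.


String 1: 'xgytz'
String 2: 'utpqt'
Operation: alternate characters
Pairs: 'x'+'u', 'g'+'t', 'y'+'p', 't'+'q', 'z'+'t'
Result: xugtyptqzt


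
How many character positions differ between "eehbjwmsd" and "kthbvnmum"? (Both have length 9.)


String 1: 'eehbjwmsd'
String 2: 'kthbvnmum'
Compare each position: pos 0: 'e'!='k', pos 1: 'e'!='t', pos 2: 'h'=='h', pos 3: 'b'=='b', pos 4: 'j'!='v', pos 5: 'w'!='n', pos 6: 'm'=='m', pos 7: 's'!='u', pos 8: 'd'!='m'
Differing positions: 6
Hamming distance: 6


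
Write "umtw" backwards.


Input string: 'umtw'
Operation: reverse character order
Original order: 'u' -> 'm' -> 't' -> 'w'
Reversed order: 'w' -> 't' -> 'm' -> 'u'
Result: wtmu


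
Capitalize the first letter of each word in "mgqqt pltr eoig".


Input string: 'mgqqt pltr eoig'
Operation: capitalize first letter of each word
Word transformations: 'mgqqt'->'Mgqqt', 'pltr'->'Pltr', 'eoig'->'Eoig'
Result: Mgqqt Pltr Eoig


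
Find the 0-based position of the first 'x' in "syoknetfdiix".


Input string: 'syoknetfdiix'
Target: 'x'
Scanning left to right: s[0]='s', s[1]='y', s[2]='o', s[3]='k', s[4]='n', s[5]='e', s[6]='t', s[7]='f', s[8]='d', s[9]='i', s[10]='i', s[11]='x'
First match at index: 11


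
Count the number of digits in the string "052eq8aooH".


Input string: '052eq8aooH'
Operation: count digit characters (0-9)
Scan: '0'(digit), '5'(digit), '2'(digit), 'e', 'q', '8'(digit), 'a', 'o', 'o', 'H'
Digits found: 4
Result: 4


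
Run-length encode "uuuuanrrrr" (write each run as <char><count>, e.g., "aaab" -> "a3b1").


Input: 'uuuuanrrrr'
Operation: identify consecutive runs
Runs: 'uuuu' -> u4, 'a' -> a1, 'n' -> n1, 'rrrr' -> r4
Encoded: u4a1n1r4


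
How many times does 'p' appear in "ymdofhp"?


Input string: 'ymdofhp'
Target character: 'p'
Scan each position: s[6]='p'
Matches found at indices: 6
Total: 1


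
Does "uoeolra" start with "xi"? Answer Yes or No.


Input string: 'uoeolra'
Prefix to check: 'xi'
First 2 characters of input: 'uo'
Match: False
Result: No


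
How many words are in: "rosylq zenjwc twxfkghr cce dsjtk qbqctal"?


Input string: 'rosylq zenjwc twxfkghr cce dsjtk qbqctal'
Operation: split by spaces
Words found: 'rosylq', 'zenjwc', 'twxfkghr', 'cce', 'dsjtk', 'qbqctal'
Word count: 6


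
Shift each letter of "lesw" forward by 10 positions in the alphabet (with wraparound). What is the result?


Input: 'lesw', shift = 10
Operation: for each letter, (position + 10) mod 26
Mapping: 'l'(11+10=21)->'v', 'e'(4+10=14)->'o', 's'(18+10=28, 28 mod 26=2)->'c', 'w'(22+10=32, 32 mod 26=6)->'g'
Result: vocg


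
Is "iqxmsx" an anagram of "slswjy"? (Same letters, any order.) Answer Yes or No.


String 1: 'slswjy' -> sorted: 'jlsswy'
String 2: 'iqxmsx' -> sorted: 'imqsxx'
Compare sorted forms: 'jlsswy' != 'imqsxx'
Anagram: No


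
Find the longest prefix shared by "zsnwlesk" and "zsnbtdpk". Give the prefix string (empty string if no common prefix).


String 1: 'zsnwlesk'
String 2: 'zsnbtdpk'
Compare position by position:
pos 0: 'z' vs 'z' match
pos 1: 's' vs 's' match
pos 2: 'n' vs 'n' match
pos 3: 'w' vs 'b' differ -> stop
Longest common prefix: "zsn" (length 3)


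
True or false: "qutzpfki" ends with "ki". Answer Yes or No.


Input string: 'qutzpfki'
Suffix to check: 'ki'
Last 2 characters of input: 'ki'
Match: True
Result: Yes


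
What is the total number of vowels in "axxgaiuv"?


Input string: 'axxgaiuv'
Operation: count vowels (a, e, i, o, u)
Scan: s[0]='a' (vowel), s[1]='x', s[2]='x', s[3]='g', s[4]='a' (vowel), s[5]='i' (vowel), s[6]='u' (vowel), s[7]='v'
Vowels found: 4
Result: 4


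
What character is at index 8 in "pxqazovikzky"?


Input string: 'pxqazovikzky'
Operation: get character at index 8
Index mapping: s[0]='p', s[1]='x', s[2]='q', s[3]='a', s[4]='z', s[5]='o', s[6]='v', s[7]='i', s[8]='k'
Result: 'k'


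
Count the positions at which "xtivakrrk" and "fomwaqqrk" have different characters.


String 1: 'xtivakrrk'
String 2: 'fomwaqqrk'
Compare each position: pos 0: 'x'!='f', pos 1: 't'!='o', pos 2: 'i'!='m', pos 3: 'v'!='w', pos 4: 'a'=='a', pos 5: 'k'!='q', pos 6: 'r'!='q', pos 7: 'r'=='r', pos 8: 'k'=='k'
Differing positions: 6
Hamming distance: 6


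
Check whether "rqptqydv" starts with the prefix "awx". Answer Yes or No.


Input string: 'rqptqydv'
Prefix to check: 'awx'
First 3 characters of input: 'rqp'
Match: False
Result: No


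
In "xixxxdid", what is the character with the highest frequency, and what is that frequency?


Input: 'xixxxdid'
Operation: tally each character
Counts: 'd':2, 'i':2, 'x':4
Maximum: 'x' appears 4 times


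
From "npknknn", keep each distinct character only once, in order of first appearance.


Input: 'npknknn'
Operation: keep first occurrence of each character
Scan: s[0]='n' new -> keep; s[1]='p' new -> keep; s[2]='k' new -> keep; s[3]='n' seen -> skip; s[4]='k' seen -> skip; s[5]='n' seen -> skip; s[6]='n' seen -> skip
Result: npk


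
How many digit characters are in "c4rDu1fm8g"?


Input string: 'c4rDu1fm8g'
Operation: count digit characters (0-9)
Scan: 'c', '4'(digit), 'r', 'D', 'u', '1'(digit), 'f', 'm', '8'(digit), 'g'
Digits found: 3
Result: 3


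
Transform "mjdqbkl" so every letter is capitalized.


Input string: 'mjdqbkl'
Operation: convert each letter to uppercase
Mapping: 'm'->'M', 'j'->'J', 'd'->'D', 'q'->'Q', 'b'->'B', 'k'->'K', 'l'->'L'
Result: MJDQBKL


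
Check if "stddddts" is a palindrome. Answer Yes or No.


Input string: 'stddddts'
Reversed: 'stddddts'
Compare pairs: s[0]='s' vs s[7]='s' (match), s[1]='t' vs s[6]='t' (match), s[2]='d' vs s[5]='d' (match), s[3]='d' vs s[4]='d' (match)
Palindrome: Yes


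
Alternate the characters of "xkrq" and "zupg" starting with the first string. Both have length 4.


String 1: 'xkrq'
String 2: 'zupg'
Operation: alternate characters
Pairs: 'x'+'z', 'k'+'u', 'r'+'p', 'q'+'g'
Result: xzkurpqg


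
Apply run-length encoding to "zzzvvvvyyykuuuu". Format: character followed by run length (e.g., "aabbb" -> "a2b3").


Input: 'zzzvvvvyyykuuuu'
Operation: identify consecutive runs
Runs: 'zzz' -> z3, 'vvvv' -> v4, 'yyy' -> y3, 'k' -> k1, 'uuuu' -> u4
Encoded: z3v4y3k1u4


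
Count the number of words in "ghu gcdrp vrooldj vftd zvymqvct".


Input string: 'ghu gcdrp vrooldj vftd zvymqvct'
Operation: split by spaces
Words found: 'ghu', 'gcdrp', 'vrooldj', 'vftd', 'zvymqvct'
Word count: 5


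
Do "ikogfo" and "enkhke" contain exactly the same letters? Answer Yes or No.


String 1: 'ikogfo' -> sorted: 'fgikoo'
String 2: 'enkhke' -> sorted: 'eehkkn'
Compare sorted forms: 'fgikoo' != 'eehkkn'
Anagram: No


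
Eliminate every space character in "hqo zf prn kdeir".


Input string: 'hqo zf prn kdeir'
Operation: remove all spaces
Words: 'hqo', 'zf', 'prn', 'kdeir'
Join without spaces: hqozfprnkdeir


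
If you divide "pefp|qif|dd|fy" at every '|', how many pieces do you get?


Input string: 'pefp|qif|dd|fy'
Delimiter: '|'
Split result: 'pefp', 'qif', 'dd', 'fy'
Number of parts: 4


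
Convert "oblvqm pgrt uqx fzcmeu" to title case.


Input string: 'oblvqm pgrt uqx fzcmeu'
Operation: capitalize first letter of each word
Word transformations: 'oblvqm'->'Oblvqm', 'pgrt'->'Pgrt', 'uqx'->'Uqx', 'fzcmeu'->'Fzcmeu'
Result: Oblvqm Pgrt Uqx Fzcmeu


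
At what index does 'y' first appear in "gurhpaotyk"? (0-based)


Input string: 'gurhpaotyk'
Target: 'y'
Scanning left to right: s[0]='g', s[1]='u', s[2]='r', s[3]='h', s[4]='p', s[5]='a', s[6]='o', s[7]='t', s[8]='y'
First match at index: 8


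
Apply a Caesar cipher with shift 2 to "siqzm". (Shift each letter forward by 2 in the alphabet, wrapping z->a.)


Input: 'siqzm', shift = 2
Operation: for each letter, (position + 2) mod 26
Mapping: 's'(18+2=20)->'u', 'i'(8+2=10)->'k', 'q'(16+2=18)->'s', 'z'(25+2=27, 27 mod 26=1)->'b', 'm'(12+2=14)->'o'
Result: uksbo


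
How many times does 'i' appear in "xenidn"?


Input string: 'xenidn'
Target character: 'i'
Scan each position: s[3]='i'
Matches found at indices: 3
Total: 1


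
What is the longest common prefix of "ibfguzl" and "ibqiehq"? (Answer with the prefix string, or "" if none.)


String 1: 'ibfguzl'
String 2: 'ibqiehq'
Compare position by position:
pos 0: 'i' vs 'i' match
pos 1: 'b' vs 'b' match
pos 2: 'f' vs 'q' differ -> stop
Longest common prefix: "ib" (length 2)


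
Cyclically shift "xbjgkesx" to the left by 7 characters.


Input: 'xbjgkesx', shift = 7
Operation: split at index 7 and swap parts
Front part s[0:7] = 'xbjgkes'
Back part s[7:] = 'x'
Rotated = back + front = 'x' + 'xbjgkes'
Result: xxbjgkes


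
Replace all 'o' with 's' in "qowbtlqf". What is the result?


Input string: 'qowbtlqf'
Operation: replace 'o' with 's'
Positions of 'o': 1
After replacement: qswbtlqf


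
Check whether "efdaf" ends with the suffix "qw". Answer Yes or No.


Input string: 'efdaf'
Suffix to check: 'qw'
Last 2 characters of input: 'af'
Match: False
Result: No


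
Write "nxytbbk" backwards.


Input string: 'nxytbbk'
Operation: reverse character order
Original order: 'n' -> 'x' -> 'y' -> 't' -> 'b' -> 'b' -> 'k'
Reversed order: 'k' -> 'b' -> 'b' -> 't' -> 'y' -> 'x' -> 'n'
Result: kbbtyxn


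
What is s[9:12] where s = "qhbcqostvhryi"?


Input string: 'qhbcqostvhryi'
Operation: slice [9:12]
Extract characters: s[9]='h', s[10]='r', s[11]='y'
Result: hry


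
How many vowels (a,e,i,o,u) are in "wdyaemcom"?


Input string: 'wdyaemcom'
Operation: count vowels (a, e, i, o, u)
Scan: s[0]='w', s[1]='d', s[2]='y', s[3]='a' (vowel), s[4]='e' (vowel), s[5]='m', s[6]='c', s[7]='o' (vowel), s[8]='m'
Vowels found: 3
Result: 3


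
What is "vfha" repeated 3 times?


Input string: 'vfha'
Operation: repeat 3 times
Concatenation: 'vfha' + 'vfha' + 'vfha'
Result: vfhavfhavfha


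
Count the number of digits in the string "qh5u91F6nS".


Input string: 'qh5u91F6nS'
Operation: count digit characters (0-9)
Scan: 'q', 'h', '5'(digit), 'u', '9'(digit), '1'(digit), 'F', '6'(digit), 'n', 'S'
Digits found: 4
Result: 4


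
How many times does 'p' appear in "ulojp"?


Input string: 'ulojp'
Target character: 'p'
Scan each position: s[4]='p'
Matches found at indices: 4
Total: 1


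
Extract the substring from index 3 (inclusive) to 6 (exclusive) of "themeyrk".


Input string: 'themeyrk'
Operation: slice [3:6]
Extract characters: s[3]='m', s[4]='e', s[5]='y'
Result: mey


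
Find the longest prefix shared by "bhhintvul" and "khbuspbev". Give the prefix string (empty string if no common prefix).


String 1: 'bhhintvul'
String 2: 'khbuspbev'
Compare position by position:
pos 0: 'b' vs 'k' differ -> stop
Longest common prefix: "" (length 0)


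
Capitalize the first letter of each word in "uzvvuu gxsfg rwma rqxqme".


Input string: 'uzvvuu gxsfg rwma rqxqme'
Operation: capitalize first letter of each word
Word transformations: 'uzvvuu'->'Uzvvuu', 'gxsfg'->'Gxsfg', 'rwma'->'Rwma', 'rqxqme'->'Rqxqme'
Result: Uzvvuu Gxsfg Rwma Rqxqme


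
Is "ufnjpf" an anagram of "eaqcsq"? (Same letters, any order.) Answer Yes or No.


String 1: 'eaqcsq' -> sorted: 'aceqqs'
String 2: 'ufnjpf' -> sorted: 'ffjnpu'
Compare sorted forms: 'aceqqs' != 'ffjnpu'
Anagram: No


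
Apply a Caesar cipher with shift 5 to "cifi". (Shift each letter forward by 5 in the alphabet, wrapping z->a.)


Input: 'cifi', shift = 5
Operation: for each letter, (position + 5) mod 26
Mapping: 'c'(2+5=7)->'h', 'i'(8+5=13)->'n', 'f'(5+5=10)->'k', 'i'(8+5=13)->'n'
Result: hnkn


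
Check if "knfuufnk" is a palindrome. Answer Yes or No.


Input string: 'knfuufnk'
Reversed: 'knfuufnk'
Compare pairs: s[0]='k' vs s[7]='k' (match), s[1]='n' vs s[6]='n' (match), s[2]='f' vs s[5]='f' (match), s[3]='u' vs s[4]='u' (match)
Palindrome: Yes


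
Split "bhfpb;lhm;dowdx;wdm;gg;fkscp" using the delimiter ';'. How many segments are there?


Input string: 'bhfpb;lhm;dowdx;wdm;gg;fkscp'
Delimiter: ';'
Split result: 'bhfpb', 'lhm', 'dowdx', 'wdm', 'gg', 'fkscp'
Number of parts: 6


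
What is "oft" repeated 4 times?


Input string: 'oft'
Operation: repeat 4 times
Concatenation: 'oft' + 'oft' + 'oft' + 'oft'
Result: oftoftoftoft


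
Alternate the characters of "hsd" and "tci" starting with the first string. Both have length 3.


String 1: 'hsd'
String 2: 'tci'
Operation: alternate characters
Pairs: 'h'+'t', 's'+'c', 'd'+'i'
Result: htscdi


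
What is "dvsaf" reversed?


Input string: 'dvsaf'
Operation: reverse character order
Original order: 'd' -> 'v' -> 's' -> 'a' -> 'f'
Reversed order: 'f' -> 'a' -> 's' -> 'v' -> 'd'
Result: fasvd


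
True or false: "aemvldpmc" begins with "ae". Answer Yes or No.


Input string: 'aemvldpmc'
Prefix to check: 'ae'
First 2 characters of input: 'ae'
Match: True
Result: Yes


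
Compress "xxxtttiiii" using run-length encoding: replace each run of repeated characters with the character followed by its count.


Input: 'xxxtttiiii'
Operation: identify consecutive runs
Runs: 'xxx' -> x3, 'ttt' -> t3, 'iiii' -> i4
Encoded: x3t3i4


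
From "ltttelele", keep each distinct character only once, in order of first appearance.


Input: 'ltttelele'
Operation: keep first occurrence of each character
Scan: s[0]='l' new -> keep; s[1]='t' new -> keep; s[2]='t' seen -> skip; s[3]='t' seen -> skip; s[4]='e' new -> keep; s[5]='l' seen -> skip; s[6]='e' seen -> skip; s[7]='l' seen -> skip; s[8]='e' seen -> skip
Result: lte


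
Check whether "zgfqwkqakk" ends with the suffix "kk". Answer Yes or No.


Input string: 'zgfqwkqakk'
Suffix to check: 'kk'
Last 2 characters of input: 'kk'
Match: True
Result: Yes


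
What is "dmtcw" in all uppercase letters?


Input string: 'dmtcw'
Operation: convert each letter to uppercase
Mapping: 'd'->'D', 'm'->'M', 't'->'T', 'c'->'C', 'w'->'W'
Result: DMTCW


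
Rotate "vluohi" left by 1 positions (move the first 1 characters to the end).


Input: 'vluohi', shift = 1
Operation: split at index 1 and swap parts
Front part s[0:1] = 'v'
Back part s[1:] = 'luohi'
Rotated = back + front = 'luohi' + 'v'
Result: luohiv


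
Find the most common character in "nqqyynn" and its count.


Input: 'nqqyynn'
Operation: tally each character
Counts: 'n':3, 'q':2, 'y':2
Maximum: 'n' appears 3 times


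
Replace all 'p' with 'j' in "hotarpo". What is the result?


Input string: 'hotarpo'
Operation: replace 'p' with 'j'
Positions of 'p': 5
After replacement: hotarjo


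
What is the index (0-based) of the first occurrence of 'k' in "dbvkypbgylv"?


Input string: 'dbvkypbgylv'
Target: 'k'
Scanning left to right: s[0]='d', s[1]='b', s[2]='v', s[3]='k'
First match at index: 3


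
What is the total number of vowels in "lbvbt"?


Input string: 'lbvbt'
Operation: count vowels (a, e, i, o, u)
Scan: s[0]='l', s[1]='b', s[2]='v', s[3]='b', s[4]='t'
Vowels found: 0
Result: 0


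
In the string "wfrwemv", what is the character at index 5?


Input string: 'wfrwemv'
Operation: get character at index 5
Index mapping: s[0]='w', s[1]='f', s[2]='r', s[3]='w', s[4]='e', s[5]='m'
Result: 'm'


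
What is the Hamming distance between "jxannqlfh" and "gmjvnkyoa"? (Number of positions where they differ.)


String 1: 'jxannqlfh'
String 2: 'gmjvnkyoa'
Compare each position: pos 0: 'j'!='g', pos 1: 'x'!='m', pos 2: 'a'!='j', pos 3: 'n'!='v', pos 4: 'n'=='n', pos 5: 'q'!='k', pos 6: 'l'!='y', pos 7: 'f'!='o', pos 8: 'h'!='a'
Differing positions: 8
Hamming distance: 8


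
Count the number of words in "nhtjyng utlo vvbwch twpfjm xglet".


Input string: 'nhtjyng utlo vvbwch twpfjm xglet'
Operation: split by spaces
Words found: 'nhtjyng', 'utlo', 'vvbwch', 'twpfjm', 'xglet'
Word count: 5


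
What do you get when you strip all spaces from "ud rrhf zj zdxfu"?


Input string: 'ud rrhf zj zdxfu'
Operation: remove all spaces
Words: 'ud', 'rrhf', 'zj', 'zdxfu'
Join without spaces: udrrhfzjzdxfu


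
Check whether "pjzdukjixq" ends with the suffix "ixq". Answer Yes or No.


Input string: 'pjzdukjixq'
Suffix to check: 'ixq'
Last 3 characters of input: 'ixq'
Match: True
Result: Yes


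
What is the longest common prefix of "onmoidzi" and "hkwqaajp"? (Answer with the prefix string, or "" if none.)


String 1: 'onmoidzi'
String 2: 'hkwqaajp'
Compare position by position:
pos 0: 'o' vs 'h' differ -> stop
Longest common prefix: "" (length 0)


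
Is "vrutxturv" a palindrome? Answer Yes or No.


Input string: 'vrutxturv'
Reversed: 'vrutxturv'
Compare pairs: s[0]='v' vs s[8]='v' (match), s[1]='r' vs s[7]='r' (match), s[2]='u' vs s[6]='u' (match), s[3]='t' vs s[5]='t' (match)
Palindrome: Yes


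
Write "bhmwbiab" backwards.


Input string: 'bhmwbiab'
Operation: reverse character order
Original order: 'b' -> 'h' -> 'm' -> 'w' -> 'b' -> 'i' -> 'a' -> 'b'
Reversed order: 'b' -> 'a' -> 'i' -> 'b' -> 'w' -> 'm' -> 'h' -> 'b'
Result: baibwmhb


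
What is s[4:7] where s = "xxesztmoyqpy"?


Input string: 'xxesztmoyqpy'
Operation: slice [4:7]
Extract characters: s[4]='z', s[5]='t', s[6]='m'
Result: ztm


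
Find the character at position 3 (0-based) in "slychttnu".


Input string: 'slychttnu'
Operation: get character at index 3
Index mapping: s[0]='s', s[1]='l', s[2]='y', s[3]='c'
Result: 'c'


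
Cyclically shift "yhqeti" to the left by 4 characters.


Input: 'yhqeti', shift = 4
Operation: split at index 4 and swap parts
Front part s[0:4] = 'yhqe'
Back part s[4:] = 'ti'
Rotated = back + front = 'ti' + 'yhqe'
Result: tiyhqe


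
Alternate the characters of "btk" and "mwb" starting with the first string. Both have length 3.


String 1: 'btk'
String 2: 'mwb'
Operation: alternate characters
Pairs: 'b'+'m', 't'+'w', 'k'+'b'
Result: bmtwkb


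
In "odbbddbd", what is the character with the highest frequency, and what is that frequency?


Input: 'odbbddbd'
Operation: tally each character
Counts: 'b':3, 'd':4, 'o':1
Maximum: 'd' appears 4 times


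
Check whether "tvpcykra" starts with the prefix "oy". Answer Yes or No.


Input string: 'tvpcykra'
Prefix to check: 'oy'
First 2 characters of input: 'tv'
Match: False
Result: No


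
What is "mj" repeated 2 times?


Input string: 'mj'
Operation: repeat 2 times
Concatenation: 'mj' + 'mj'
Result: mjmj


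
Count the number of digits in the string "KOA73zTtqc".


Input string: 'KOA73zTtqc'
Operation: count digit characters (0-9)
Scan: 'K', 'O', 'A', '7'(digit), '3'(digit), 'z', 'T', 't', 'q', 'c'
Digits found: 2
Result: 2


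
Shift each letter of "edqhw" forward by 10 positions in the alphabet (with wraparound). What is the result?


Input: 'edqhw', shift = 10
Operation: for each letter, (position + 10) mod 26
Mapping: 'e'(4+10=14)->'o', 'd'(3+10=13)->'n', 'q'(16+10=26, 26 mod 26=0)->'a', 'h'(7+10=17)->'r', 'w'(22+10=32, 32 mod 26=6)->'g'
Result: onarg


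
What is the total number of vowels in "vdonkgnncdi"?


Input string: 'vdonkgnncdi'
Operation: count vowels (a, e, i, o, u)
Scan: s[0]='v', s[1]='d', s[2]='o' (vowel), s[3]='n', s[4]='k', s[5]='g', s[6]='n', s[7]='n', s[8]='c', s[9]='d', s[10]='i' (vowel)
Vowels found: 2
Result: 2


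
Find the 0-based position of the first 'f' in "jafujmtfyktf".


Input string: 'jafujmtfyktf'
Target: 'f'
Scanning left to right: s[0]='j', s[1]='a', s[2]='f'
First match at index: 2


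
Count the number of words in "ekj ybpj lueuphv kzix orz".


Input string: 'ekj ybpj lueuphv kzix orz'
Operation: split by spaces
Words found: 'ekj', 'ybpj', 'lueuphv', 'kzix', 'orz'
Word count: 5


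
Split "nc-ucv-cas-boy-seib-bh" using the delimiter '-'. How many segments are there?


Input string: 'nc-ucv-cas-boy-seib-bh'
Delimiter: '-'
Split result: 'nc', 'ucv', 'cas', 'boy', 'seib', 'bh'
Number of parts: 6


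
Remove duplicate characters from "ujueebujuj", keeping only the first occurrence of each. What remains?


Input: 'ujueebujuj'
Operation: keep first occurrence of each character
Scan: s[0]='u' new -> keep; s[1]='j' new -> keep; s[2]='u' seen -> skip; s[3]='e' new -> keep; s[4]='e' seen -> skip; s[5]='b' new -> keep; s[6]='u' seen -> skip; s[7]='j' seen -> skip; s[8]='u' seen -> skip; s[9]='j' seen -> skip
Result: ujeb


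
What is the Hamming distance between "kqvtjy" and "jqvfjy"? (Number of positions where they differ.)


String 1: 'kqvtjy'
String 2: 'jqvfjy'
Compare each position: pos 0: 'k'!='j', pos 1: 'q'=='q', pos 2: 'v'=='v', pos 3: 't'!='f', pos 4: 'j'=='j', pos 5: 'y'=='y'
Differing positions: 2
Hamming distance: 2


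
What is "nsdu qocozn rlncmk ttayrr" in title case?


Input string: 'nsdu qocozn rlncmk ttayrr'
Operation: capitalize first letter of each word
Word transformations: 'nsdu'->'Nsdu', 'qocozn'->'Qocozn', 'rlncmk'->'Rlncmk', 'ttayrr'->'Ttayrr'
Result: Nsdu Qocozn Rlncmk Ttayrr


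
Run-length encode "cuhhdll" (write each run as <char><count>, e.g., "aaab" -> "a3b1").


Input: 'cuhhdll'
Operation: identify consecutive runs
Runs: 'c' -> c1, 'u' -> u1, 'hh' -> h2, 'd' -> d1, 'll' -> l2
Encoded: c1u1h2d1l2


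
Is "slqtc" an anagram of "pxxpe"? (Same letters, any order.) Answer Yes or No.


String 1: 'pxxpe' -> sorted: 'eppxx'
String 2: 'slqtc' -> sorted: 'clqst'
Compare sorted forms: 'eppxx' != 'clqst'
Anagram: No


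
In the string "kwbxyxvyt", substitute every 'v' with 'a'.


Input string: 'kwbxyxvyt'
Operation: replace 'v' with 'a'
Positions of 'v': 6
After replacement: kwbxyxayt


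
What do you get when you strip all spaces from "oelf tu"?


Input string: 'oelf tu'
Operation: remove all spaces
Words: 'oelf', 'tu'
Join without spaces: oelftu


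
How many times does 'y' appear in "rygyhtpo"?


Input string: 'rygyhtpo'
Target character: 'y'
Scan each position: s[1]='y', s[3]='y'
Matches found at indices: 1, 3
Total: 2


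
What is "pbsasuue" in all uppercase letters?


Input string: 'pbsasuue'
Operation: convert each letter to uppercase
Mapping: 'p'->'P', 'b'->'B', 's'->'S', 'a'->'A', 's'->'S', 'u'->'U', 'u'->'U', 'e'->'E'
Result: PBSASUUE


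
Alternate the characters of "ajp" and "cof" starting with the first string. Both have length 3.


String 1: 'ajp'
String 2: 'cof'
Operation: alternate characters
Pairs: 'a'+'c', 'j'+'o', 'p'+'f'
Result: acjopf


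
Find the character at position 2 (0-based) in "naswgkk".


Input string: 'naswgkk'
Operation: get character at index 2
Index mapping: s[0]='n', s[1]='a', s[2]='s'
Result: 's'


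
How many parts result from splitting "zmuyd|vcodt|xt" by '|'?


Input string: 'zmuyd|vcodt|xt'
Delimiter: '|'
Split result: 'zmuyd', 'vcodt', 'xt'
Number of parts: 3


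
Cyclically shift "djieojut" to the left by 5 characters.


Input: 'djieojut', shift = 5
Operation: split at index 5 and swap parts
Front part s[0:5] = 'djieo'
Back part s[5:] = 'jut'
Rotated = back + front = 'jut' + 'djieo'
Result: jutdjieo


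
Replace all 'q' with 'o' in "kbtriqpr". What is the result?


Input string: 'kbtriqpr'
Operation: replace 'q' with 'o'
Positions of 'q': 5
After replacement: kbtriopr


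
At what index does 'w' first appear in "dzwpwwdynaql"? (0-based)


Input string: 'dzwpwwdynaql'
Target: 'w'
Scanning left to right: s[0]='d', s[1]='z', s[2]='w'
First match at index: 2


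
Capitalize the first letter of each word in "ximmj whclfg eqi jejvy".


Input string: 'ximmj whclfg eqi jejvy'
Operation: capitalize first letter of each word
Word transformations: 'ximmj'->'Ximmj', 'whclfg'->'Whclfg', 'eqi'->'Eqi', 'jejvy'->'Jejvy'
Result: Ximmj Whclfg Eqi Jejvy


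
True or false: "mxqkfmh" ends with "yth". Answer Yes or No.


Input string: 'mxqkfmh'
Suffix to check: 'yth'
Last 3 characters of input: 'fmh'
Match: False
Result: No


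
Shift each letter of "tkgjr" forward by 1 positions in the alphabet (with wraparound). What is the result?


Input: 'tkgjr', shift = 1
Operation: for each letter, (position + 1) mod 26
Mapping: 't'(19+1=20)->'u', 'k'(10+1=11)->'l', 'g'(6+1=7)->'h', 'j'(9+1=10)->'k', 'r'(17+1=18)->'s'
Result: ulhks


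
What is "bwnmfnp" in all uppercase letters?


Input string: 'bwnmfnp'
Operation: convert each letter to uppercase
Mapping: 'b'->'B', 'w'->'W', 'n'->'N', 'm'->'M', 'f'->'F', 'n'->'N', 'p'->'P'
Result: BWNMFNP


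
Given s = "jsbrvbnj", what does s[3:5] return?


Input string: 'jsbrvbnj'
Operation: slice [3:5]
Extract characters: s[3]='r', s[4]='v'
Result: rv


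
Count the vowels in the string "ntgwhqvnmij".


Input string: 'ntgwhqvnmij'
Operation: count vowels (a, e, i, o, u)
Scan: s[0]='n', s[1]='t', s[2]='g', s[3]='w', s[4]='h', s[5]='q', s[6]='v', s[7]='n', s[8]='m', s[9]='i' (vowel), s[10]='j'
Vowels found: 1
Result: 1


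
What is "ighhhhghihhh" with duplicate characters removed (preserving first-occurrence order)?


Input: 'ighhhhghihhh'
Operation: keep first occurrence of each character
Scan: s[0]='i' new -> keep; s[1]='g' new -> keep; s[2]='h' new -> keep; s[3]='h' seen -> skip; s[4]='h' seen -> skip; s[5]='h' seen -> skip; s[6]='g' seen -> skip; s[7]='h' seen -> skip; s[8]='i' seen -> skip; s[9]='h' seen -> skip; s[10]='h' seen -> skip; s[11]='h' seen -> skip
Result: igh


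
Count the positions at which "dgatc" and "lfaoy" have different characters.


String 1: 'dgatc'
String 2: 'lfaoy'
Compare each position: pos 0: 'd'!='l', pos 1: 'g'!='f', pos 2: 'a'=='a', pos 3: 't'!='o', pos 4: 'c'!='y'
Differing positions: 4
Hamming distance: 4


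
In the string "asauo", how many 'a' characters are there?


Input string: 'asauo'
Target character: 'a'
Scan each position: s[0]='a', s[2]='a'
Matches found at indices: 0, 2
Total: 2


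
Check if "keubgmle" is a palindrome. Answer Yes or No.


Input string: 'keubgmle'
Reversed: 'elmgbuek'
Compare pairs: s[0]='k' vs s[7]='e' (mismatch), s[1]='e' vs s[6]='l' (mismatch), s[2]='u' vs s[5]='m' (mismatch), s[3]='b' vs s[4]='g' (mismatch)
Palindrome: No


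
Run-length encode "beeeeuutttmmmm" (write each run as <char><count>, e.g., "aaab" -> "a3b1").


Input: 'beeeeuutttmmmm'
Operation: identify consecutive runs
Runs: 'b' -> b1, 'eeee' -> e4, 'uu' -> u2, 'ttt' -> t3, 'mmmm' -> m4
Encoded: b1e4u2t3m4


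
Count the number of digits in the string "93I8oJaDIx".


Input string: '93I8oJaDIx'
Operation: count digit characters (0-9)
Scan: '9'(digit), '3'(digit), 'I', '8'(digit), 'o', 'J', 'a', 'D', 'I', 'x'
Digits found: 3
Result: 3


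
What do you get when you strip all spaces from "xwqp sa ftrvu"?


Input string: 'xwqp sa ftrvu'
Operation: remove all spaces
Words: 'xwqp', 'sa', 'ftrvu'
Join without spaces: xwqpsaftrvu
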